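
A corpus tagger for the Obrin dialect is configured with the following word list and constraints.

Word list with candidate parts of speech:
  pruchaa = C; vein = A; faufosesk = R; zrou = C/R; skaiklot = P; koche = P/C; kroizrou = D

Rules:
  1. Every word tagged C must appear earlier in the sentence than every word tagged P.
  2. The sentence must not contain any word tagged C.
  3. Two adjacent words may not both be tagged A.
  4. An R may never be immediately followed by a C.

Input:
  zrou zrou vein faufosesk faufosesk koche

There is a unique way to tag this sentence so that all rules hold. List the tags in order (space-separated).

R R A R R P

Candidates per position — 1:zrou {C,R}; 2:zrou {C,R}; 3:vein {A}; 4:faufosesk {R}; 5:faufosesk {R}; 6:koche {P,C}.
Position 1: C is ruled out by rule 2; that leaves R.
Position 2: C is ruled out by rule 2; that leaves R.
Position 6: C is ruled out by rule 2; that leaves P.
So the tagging must be: R R A R R P.
Verifying each rule — rule 1 holds; rule 2 holds; rule 3 holds; rule 4 holds.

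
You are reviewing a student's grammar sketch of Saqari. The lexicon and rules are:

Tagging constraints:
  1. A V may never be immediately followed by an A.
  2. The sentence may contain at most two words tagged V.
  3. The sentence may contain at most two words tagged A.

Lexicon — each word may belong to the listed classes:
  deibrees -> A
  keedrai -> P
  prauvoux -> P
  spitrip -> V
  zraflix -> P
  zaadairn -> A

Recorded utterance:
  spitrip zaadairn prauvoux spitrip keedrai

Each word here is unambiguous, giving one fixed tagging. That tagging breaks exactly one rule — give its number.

1

Fixed tagging: V A P V P.
Checking each rule: R1 fails, R2 ok, R3 ok.
Only rule 1 fails.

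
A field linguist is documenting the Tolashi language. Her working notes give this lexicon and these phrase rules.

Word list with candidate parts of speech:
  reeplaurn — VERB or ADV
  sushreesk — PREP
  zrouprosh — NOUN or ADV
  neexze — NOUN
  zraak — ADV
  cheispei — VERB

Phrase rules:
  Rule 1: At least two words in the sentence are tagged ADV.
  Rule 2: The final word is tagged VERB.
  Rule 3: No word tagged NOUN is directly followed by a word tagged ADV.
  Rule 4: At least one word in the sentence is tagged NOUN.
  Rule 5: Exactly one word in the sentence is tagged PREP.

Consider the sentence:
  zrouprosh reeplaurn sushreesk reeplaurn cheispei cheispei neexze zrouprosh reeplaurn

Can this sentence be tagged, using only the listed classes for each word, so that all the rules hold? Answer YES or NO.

Candidates per position — 1:zrouprosh {NOUN,ADV}; 2:reeplaurn {VERB,ADV}; 3:sushreesk {PREP}; 4:reeplaurn {VERB,ADV}; 5:cheispei {VERB}; 6:cheispei {VERB}; 7:neexze {NOUN}; 8:zrouprosh {NOUN,ADV}; 9:reeplaurn {VERB,ADV}.
One satisfying assignment: ADV VERB PREP ADV VERB VERB NOUN NOUN VERB.
Rule-by-rule: rule 1 holds; rule 2 holds; rule 3 holds; rule 4 holds; rule 5 holds.

YES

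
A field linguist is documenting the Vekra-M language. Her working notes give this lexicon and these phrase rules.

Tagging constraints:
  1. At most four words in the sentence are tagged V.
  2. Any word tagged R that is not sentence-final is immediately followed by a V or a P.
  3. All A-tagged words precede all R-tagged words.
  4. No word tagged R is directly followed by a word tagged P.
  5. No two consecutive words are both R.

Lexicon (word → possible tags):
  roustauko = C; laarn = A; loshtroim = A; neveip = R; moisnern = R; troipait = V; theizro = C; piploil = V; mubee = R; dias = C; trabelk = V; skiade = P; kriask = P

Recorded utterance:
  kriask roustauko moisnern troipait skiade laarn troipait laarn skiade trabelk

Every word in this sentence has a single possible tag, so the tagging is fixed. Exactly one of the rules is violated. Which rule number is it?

Fixed tagging: P C R V P A V A P V.
Rule check: R1 pass, R2 pass, R3 fail, R4 pass, R5 pass.
Only rule 3 fails.

3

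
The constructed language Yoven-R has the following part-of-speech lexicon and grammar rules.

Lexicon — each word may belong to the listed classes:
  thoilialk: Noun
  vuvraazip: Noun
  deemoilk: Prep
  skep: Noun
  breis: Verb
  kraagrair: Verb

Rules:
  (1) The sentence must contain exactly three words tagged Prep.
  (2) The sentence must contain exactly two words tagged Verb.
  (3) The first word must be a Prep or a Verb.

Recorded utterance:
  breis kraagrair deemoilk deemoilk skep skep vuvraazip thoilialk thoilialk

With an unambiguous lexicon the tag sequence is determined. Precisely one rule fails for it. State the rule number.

1

Fixed tagging: Verb Verb Prep Prep Noun Noun Noun Noun Noun.
Rule check: R1 fail, R2 pass, R3 pass.
Only rule 1 fails.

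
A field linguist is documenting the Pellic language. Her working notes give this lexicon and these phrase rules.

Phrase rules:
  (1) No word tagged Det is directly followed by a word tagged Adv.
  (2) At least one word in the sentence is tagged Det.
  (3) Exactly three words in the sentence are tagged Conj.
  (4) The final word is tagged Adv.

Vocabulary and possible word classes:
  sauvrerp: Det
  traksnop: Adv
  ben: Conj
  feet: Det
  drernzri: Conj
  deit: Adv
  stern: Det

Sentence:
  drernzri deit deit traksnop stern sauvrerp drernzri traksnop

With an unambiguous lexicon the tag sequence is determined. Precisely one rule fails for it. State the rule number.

Fixed tagging: Conj Adv Adv Adv Det Det Conj Adv.
Checking each rule: R1 pass, R2 pass, R3 fail, R4 pass.
Only rule 3 fails.

3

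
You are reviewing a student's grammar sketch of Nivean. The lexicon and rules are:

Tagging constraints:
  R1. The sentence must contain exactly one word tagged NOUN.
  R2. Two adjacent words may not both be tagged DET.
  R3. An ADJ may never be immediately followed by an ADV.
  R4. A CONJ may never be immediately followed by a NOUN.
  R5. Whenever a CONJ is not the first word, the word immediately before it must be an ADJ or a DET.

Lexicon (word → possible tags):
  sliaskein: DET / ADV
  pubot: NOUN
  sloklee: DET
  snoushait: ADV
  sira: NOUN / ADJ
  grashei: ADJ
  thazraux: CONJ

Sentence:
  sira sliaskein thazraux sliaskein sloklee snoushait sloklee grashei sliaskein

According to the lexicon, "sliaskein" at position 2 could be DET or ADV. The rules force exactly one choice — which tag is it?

DET

Candidates per position — 1:sira {NOUN,ADJ}; 2:sliaskein {DET,ADV}; 3:thazraux {CONJ}; 4:sliaskein {DET,ADV}; 5:sloklee {DET}; 6:snoushait {ADV}; 7:sloklee {DET}; 8:grashei {ADJ}; 9:sliaskein {DET,ADV}.
At position 1, choosing ADJ makes rule 1 impossible to satisfy; hence NOUN.
At position 2, choosing ADV makes rule 5 impossible to satisfy; hence DET.
At position 4, choosing DET makes rule 2 impossible to satisfy; hence ADV.
At position 9, choosing ADV makes rule 3 impossible to satisfy; hence DET.
That leaves exactly one tagging: NOUN DET CONJ ADV DET ADV DET ADJ DET.
Rule-by-rule: rule 1 satisfied; rule 2 satisfied; rule 3 satisfied; rule 4 satisfied; rule 5 satisfied.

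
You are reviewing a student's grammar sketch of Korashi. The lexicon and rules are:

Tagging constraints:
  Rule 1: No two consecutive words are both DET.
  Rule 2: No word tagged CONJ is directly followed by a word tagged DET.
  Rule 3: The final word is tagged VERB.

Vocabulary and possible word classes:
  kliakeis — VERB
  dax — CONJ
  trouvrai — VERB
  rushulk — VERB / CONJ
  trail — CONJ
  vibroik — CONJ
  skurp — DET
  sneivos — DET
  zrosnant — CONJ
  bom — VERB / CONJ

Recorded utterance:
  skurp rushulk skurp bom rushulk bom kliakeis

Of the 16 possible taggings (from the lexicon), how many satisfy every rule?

8

Candidates per position — 1:skurp {DET}; 2:rushulk {VERB,CONJ}; 3:skurp {DET}; 4:bom {VERB,CONJ}; 5:rushulk {VERB,CONJ}; 6:bom {VERB,CONJ}; 7:kliakeis {VERB}.
There are 16 candidate sequences in total.
Checking each against the rules leaves 8 sequences.
Count = 8.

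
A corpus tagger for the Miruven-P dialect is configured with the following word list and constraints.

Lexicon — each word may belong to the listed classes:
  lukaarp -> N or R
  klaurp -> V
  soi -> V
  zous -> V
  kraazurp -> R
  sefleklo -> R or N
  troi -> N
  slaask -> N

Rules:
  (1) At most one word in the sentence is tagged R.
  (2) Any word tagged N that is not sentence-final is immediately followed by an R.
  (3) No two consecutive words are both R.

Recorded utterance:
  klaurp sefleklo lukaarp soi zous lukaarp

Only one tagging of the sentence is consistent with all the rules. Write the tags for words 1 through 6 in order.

Candidates per position — 1:klaurp {V}; 2:sefleklo {R,N}; 3:lukaarp {N,R}; 4:soi {V}; 5:zous {V}; 6:lukaarp {N,R}.
Word 3 cannot be N — rule 2 would then fail for every completion. It is R.
Word 6 cannot be R — rule 1 would then fail for every completion. It is N.
Word 2 cannot be R — rule 1 would then fail for every completion. It is N.
So the tagging must be: V N R V V N.
Verifying each rule — rule 1 ✓; rule 2 ✓; rule 3 ✓.

V N R V V N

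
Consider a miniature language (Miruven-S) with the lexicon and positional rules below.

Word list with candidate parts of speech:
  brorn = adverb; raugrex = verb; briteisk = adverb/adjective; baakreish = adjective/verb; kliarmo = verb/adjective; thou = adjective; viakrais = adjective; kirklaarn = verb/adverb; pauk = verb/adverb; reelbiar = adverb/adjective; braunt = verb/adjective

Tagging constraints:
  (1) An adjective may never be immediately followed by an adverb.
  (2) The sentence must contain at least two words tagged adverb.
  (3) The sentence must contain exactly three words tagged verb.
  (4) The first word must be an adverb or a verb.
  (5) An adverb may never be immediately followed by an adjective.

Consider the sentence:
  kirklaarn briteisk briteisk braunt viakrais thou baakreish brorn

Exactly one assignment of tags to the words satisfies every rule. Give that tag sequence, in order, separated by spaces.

verb adverb adverb verb adjective adjective verb adverb

Candidates per position — 1:kirklaarn {verb,adverb}; 2:briteisk {adverb,adjective}; 3:briteisk {adverb,adjective}; 4:braunt {verb,adjective}; 5:viakrais {adjective}; 6:thou {adjective}; 7:baakreish {adjective,verb}; 8:brorn {adverb}.
If word 1 were adverb, no tagging could satisfy rule 3; so word 1 is verb.
If word 4 were adjective, no tagging could satisfy rule 3; so word 4 is verb.
If word 7 were adjective, no tagging could satisfy rule 1; so word 7 is verb.
The remaining ambiguous positions (2, 3) are resolved jointly — only one combination satisfies every rule.
So the tagging must be: verb adverb adverb verb adjective adjective verb adverb.
Checking: rule 1 satisfied; rule 2 satisfied; rule 3 satisfied; rule 4 satisfied; rule 5 satisfied.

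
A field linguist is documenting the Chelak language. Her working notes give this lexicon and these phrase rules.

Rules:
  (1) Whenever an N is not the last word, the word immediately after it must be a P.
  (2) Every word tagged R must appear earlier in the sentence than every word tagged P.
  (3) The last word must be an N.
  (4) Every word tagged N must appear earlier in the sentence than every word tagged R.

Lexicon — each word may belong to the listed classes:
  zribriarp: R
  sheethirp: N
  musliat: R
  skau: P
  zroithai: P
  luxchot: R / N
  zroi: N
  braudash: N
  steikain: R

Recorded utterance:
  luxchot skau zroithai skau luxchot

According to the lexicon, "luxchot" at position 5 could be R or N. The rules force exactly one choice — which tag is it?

Candidates per position — 1:luxchot {R,N}; 2:skau {P}; 3:zroithai {P}; 4:skau {P}; 5:luxchot {R,N}.
If word 5 were R, no tagging could satisfy rule 2; so word 5 is N.
If word 1 were R, no tagging could satisfy rule 4; so word 1 is N.
The only consistent sequence is: N P P P N.
Rule-by-rule: rule 1 ✓; rule 2 ✓; rule 3 ✓; rule 4 ✓.

N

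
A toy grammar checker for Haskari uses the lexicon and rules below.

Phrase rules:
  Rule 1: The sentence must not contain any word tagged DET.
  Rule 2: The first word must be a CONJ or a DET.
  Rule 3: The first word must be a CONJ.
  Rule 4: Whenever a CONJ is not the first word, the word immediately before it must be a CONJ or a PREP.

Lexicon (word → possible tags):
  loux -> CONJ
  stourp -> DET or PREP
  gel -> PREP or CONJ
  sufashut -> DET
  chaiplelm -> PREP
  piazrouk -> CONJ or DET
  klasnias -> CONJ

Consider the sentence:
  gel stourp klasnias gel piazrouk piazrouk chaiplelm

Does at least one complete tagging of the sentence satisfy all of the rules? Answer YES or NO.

Candidates per position — 1:gel {PREP,CONJ}; 2:stourp {DET,PREP}; 3:klasnias {CONJ}; 4:gel {PREP,CONJ}; 5:piazrouk {CONJ,DET}; 6:piazrouk {CONJ,DET}; 7:chaiplelm {PREP}.
One satisfying assignment: CONJ PREP CONJ CONJ CONJ CONJ PREP.
Checking: rule 1 holds; rule 2 holds; rule 3 holds; rule 4 holds.

YES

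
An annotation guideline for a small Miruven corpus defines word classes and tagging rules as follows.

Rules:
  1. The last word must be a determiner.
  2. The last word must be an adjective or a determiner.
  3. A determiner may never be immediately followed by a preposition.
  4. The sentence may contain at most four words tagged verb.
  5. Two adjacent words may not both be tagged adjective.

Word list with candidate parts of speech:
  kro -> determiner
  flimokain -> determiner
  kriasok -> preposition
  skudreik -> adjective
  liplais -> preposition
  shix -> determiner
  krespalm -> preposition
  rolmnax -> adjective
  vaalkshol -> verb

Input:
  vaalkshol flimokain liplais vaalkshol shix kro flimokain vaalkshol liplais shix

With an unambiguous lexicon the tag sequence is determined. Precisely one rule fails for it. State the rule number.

3

Fixed tagging: verb determiner preposition verb determiner determiner determiner verb preposition determiner.
Checking each rule: R1 ok, R2 ok, R3 fails, R4 ok, R5 ok.
Only rule 3 fails.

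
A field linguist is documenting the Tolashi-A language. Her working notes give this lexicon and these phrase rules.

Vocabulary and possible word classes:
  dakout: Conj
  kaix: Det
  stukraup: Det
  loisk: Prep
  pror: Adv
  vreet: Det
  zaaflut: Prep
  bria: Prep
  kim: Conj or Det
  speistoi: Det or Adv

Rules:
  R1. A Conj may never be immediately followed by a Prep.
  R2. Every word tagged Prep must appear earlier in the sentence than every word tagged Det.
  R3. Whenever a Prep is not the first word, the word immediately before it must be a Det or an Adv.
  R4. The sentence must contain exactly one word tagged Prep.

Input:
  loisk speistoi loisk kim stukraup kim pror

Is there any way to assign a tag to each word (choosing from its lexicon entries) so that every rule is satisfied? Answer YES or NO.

Candidates per position — 1:loisk {Prep}; 2:speistoi {Det,Adv}; 3:loisk {Prep}; 4:kim {Conj,Det}; 5:stukraup {Det}; 6:kim {Conj,Det}; 7:pror {Adv}.
Rule 4 cannot be satisfied by any choice of tags from the lexicon.
So there is no consistent tagging.

NO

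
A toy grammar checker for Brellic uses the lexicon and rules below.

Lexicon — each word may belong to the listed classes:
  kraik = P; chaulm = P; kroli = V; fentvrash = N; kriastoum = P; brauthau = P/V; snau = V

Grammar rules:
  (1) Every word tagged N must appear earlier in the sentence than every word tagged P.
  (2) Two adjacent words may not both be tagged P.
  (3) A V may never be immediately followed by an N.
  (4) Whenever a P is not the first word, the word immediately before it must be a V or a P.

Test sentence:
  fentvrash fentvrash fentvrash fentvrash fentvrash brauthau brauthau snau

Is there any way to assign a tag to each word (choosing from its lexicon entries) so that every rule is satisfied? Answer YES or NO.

Candidates per position — 1:fentvrash {N}; 2:fentvrash {N}; 3:fentvrash {N}; 4:fentvrash {N}; 5:fentvrash {N}; 6:brauthau {P,V}; 7:brauthau {P,V}; 8:snau {V}.
One satisfying assignment: N N N N N V P V.
Check: rule 1 ✓; rule 2 ✓; rule 3 ✓; rule 4 ✓.

YES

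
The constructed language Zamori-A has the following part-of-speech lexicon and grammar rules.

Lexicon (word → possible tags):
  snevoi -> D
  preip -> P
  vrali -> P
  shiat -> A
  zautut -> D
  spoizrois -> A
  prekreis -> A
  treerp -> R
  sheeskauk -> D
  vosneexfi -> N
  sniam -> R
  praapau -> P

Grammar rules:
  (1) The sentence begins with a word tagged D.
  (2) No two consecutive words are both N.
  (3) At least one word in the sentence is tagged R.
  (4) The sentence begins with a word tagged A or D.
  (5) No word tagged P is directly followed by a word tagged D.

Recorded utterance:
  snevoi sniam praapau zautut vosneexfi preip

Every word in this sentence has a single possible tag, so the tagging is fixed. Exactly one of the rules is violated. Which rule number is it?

Fixed tagging: D R P D N P.
Checking each rule: R1 ✓, R2 ✓, R3 ✓, R4 ✓, R5 ✗.
Only rule 5 fails.

5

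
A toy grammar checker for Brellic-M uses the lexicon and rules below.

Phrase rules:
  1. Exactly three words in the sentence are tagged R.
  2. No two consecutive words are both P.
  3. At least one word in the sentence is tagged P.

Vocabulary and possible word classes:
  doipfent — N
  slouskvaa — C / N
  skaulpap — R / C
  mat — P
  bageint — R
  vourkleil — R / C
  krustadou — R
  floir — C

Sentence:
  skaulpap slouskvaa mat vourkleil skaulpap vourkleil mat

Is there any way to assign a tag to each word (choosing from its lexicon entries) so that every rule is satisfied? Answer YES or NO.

YES

Candidates per position — 1:skaulpap {R,C}; 2:slouskvaa {C,N}; 3:mat {P}; 4:vourkleil {R,C}; 5:skaulpap {R,C}; 6:vourkleil {R,C}; 7:mat {P}.
One satisfying assignment: R C P R R C P.
Verifying each rule — rule 1 holds; rule 2 holds; rule 3 holds.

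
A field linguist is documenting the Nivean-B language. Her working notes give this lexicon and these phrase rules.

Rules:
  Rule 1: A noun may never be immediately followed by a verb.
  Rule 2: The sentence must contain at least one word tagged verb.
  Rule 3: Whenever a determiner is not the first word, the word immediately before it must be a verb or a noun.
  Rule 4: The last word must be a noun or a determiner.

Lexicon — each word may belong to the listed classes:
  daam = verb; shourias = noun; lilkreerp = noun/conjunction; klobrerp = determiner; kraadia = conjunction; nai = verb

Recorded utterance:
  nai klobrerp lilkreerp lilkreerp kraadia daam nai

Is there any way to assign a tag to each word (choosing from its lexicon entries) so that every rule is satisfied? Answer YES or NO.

Candidates per position — 1:nai {verb}; 2:klobrerp {determiner}; 3:lilkreerp {noun,conjunction}; 4:lilkreerp {noun,conjunction}; 5:kraadia {conjunction}; 6:daam {verb}; 7:nai {verb}.
Rule 4 cannot be satisfied by any choice of tags from the lexicon.
So there is no consistent tagging.

NO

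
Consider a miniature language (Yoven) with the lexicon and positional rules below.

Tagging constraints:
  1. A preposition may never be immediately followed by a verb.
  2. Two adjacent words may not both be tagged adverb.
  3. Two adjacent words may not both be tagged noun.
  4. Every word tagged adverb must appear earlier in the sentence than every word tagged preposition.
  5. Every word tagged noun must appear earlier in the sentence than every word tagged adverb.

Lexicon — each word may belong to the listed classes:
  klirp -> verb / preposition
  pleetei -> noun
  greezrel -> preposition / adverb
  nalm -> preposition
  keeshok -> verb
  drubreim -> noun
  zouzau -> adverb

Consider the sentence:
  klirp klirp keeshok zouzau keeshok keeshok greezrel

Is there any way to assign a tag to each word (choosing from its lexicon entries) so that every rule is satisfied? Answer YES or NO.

Candidates per position — 1:klirp {verb,preposition}; 2:klirp {verb,preposition}; 3:keeshok {verb}; 4:zouzau {adverb}; 5:keeshok {verb}; 6:keeshok {verb}; 7:greezrel {preposition,adverb}.
One satisfying assignment: verb verb verb adverb verb verb preposition.
Rule-by-rule: rule 1 satisfied; rule 2 satisfied; rule 3 satisfied; rule 4 satisfied; rule 5 satisfied.

YES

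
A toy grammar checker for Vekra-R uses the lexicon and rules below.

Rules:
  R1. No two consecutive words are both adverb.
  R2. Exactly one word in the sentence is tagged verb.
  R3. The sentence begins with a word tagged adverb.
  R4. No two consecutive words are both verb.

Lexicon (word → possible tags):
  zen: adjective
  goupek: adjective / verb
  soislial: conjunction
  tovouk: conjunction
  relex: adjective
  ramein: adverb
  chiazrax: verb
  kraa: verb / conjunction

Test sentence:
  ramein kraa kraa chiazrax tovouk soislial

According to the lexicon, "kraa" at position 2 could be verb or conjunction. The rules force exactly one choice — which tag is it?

conjunction

Candidates per position — 1:ramein {adverb}; 2:kraa {verb,conjunction}; 3:kraa {verb,conjunction}; 4:chiazrax {verb}; 5:tovouk {conjunction}; 6:soislial {conjunction}.
Position 2: verb is ruled out by rule 2; that leaves conjunction.
Position 3: verb is ruled out by rule 2; that leaves conjunction.
The unique satisfying tagging is: adverb conjunction conjunction verb conjunction conjunction.
Rule-by-rule: rule 1 satisfied; rule 2 satisfied; rule 3 satisfied; rule 4 satisfied.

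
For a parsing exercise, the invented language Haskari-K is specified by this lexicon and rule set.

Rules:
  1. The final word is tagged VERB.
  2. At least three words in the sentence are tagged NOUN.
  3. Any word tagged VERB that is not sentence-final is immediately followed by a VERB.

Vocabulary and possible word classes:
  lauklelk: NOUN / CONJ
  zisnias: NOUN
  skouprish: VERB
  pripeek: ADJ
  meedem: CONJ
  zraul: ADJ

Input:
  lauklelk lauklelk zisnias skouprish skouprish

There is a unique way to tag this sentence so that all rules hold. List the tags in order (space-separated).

NOUN NOUN NOUN VERB VERB

Candidates per position — 1:lauklelk {NOUN,CONJ}; 2:lauklelk {NOUN,CONJ}; 3:zisnias {NOUN}; 4:skouprish {VERB}; 5:skouprish {VERB}.
If word 1 were CONJ, no tagging could satisfy rule 2; so word 1 is NOUN.
If word 2 were CONJ, no tagging could satisfy rule 2; so word 2 is NOUN.
The only consistent sequence is: NOUN NOUN NOUN VERB VERB.
Check: rule 1 ok; rule 2 ok; rule 3 ok.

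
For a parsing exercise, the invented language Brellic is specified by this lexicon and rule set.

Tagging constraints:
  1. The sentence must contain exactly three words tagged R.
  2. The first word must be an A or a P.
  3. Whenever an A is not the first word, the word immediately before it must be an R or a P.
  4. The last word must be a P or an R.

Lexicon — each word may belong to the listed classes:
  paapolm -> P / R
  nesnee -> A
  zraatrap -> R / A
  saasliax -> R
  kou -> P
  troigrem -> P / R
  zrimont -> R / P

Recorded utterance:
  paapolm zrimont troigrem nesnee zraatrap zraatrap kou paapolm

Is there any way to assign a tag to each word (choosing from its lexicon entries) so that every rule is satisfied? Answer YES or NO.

Candidates per position — 1:paapolm {P,R}; 2:zrimont {R,P}; 3:troigrem {P,R}; 4:nesnee {A}; 5:zraatrap {R,A}; 6:zraatrap {R,A}; 7:kou {P}; 8:paapolm {P,R}.
One satisfying assignment: P R P A R A P R.
Rule-by-rule: rule 1 satisfied; rule 2 satisfied; rule 3 satisfied; rule 4 satisfied.

YES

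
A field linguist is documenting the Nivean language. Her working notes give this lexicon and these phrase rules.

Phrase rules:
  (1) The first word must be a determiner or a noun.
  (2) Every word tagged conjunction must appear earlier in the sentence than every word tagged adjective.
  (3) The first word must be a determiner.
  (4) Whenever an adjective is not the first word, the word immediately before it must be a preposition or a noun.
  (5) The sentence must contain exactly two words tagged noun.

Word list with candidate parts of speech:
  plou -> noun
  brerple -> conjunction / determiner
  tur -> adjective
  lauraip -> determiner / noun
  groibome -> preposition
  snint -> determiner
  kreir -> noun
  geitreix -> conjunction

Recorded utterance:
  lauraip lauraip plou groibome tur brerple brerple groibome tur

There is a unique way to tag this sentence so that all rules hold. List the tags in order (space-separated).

Candidates per position — 1:lauraip {determiner,noun}; 2:lauraip {determiner,noun}; 3:plou {noun}; 4:groibome {preposition}; 5:tur {adjective}; 6:brerple {conjunction,determiner}; 7:brerple {conjunction,determiner}; 8:groibome {preposition}; 9:tur {adjective}.
If word 1 were noun, no tagging could satisfy rule 3; so word 1 is determiner.
If word 2 were determiner, no tagging could satisfy rule 5; so word 2 is noun.
If word 6 were conjunction, no tagging could satisfy rule 2; so word 6 is determiner.
If word 7 were conjunction, no tagging could satisfy rule 2; so word 7 is determiner.
That leaves exactly one tagging: determiner noun noun preposition adjective determiner determiner preposition adjective.
Check: rule 1 holds; rule 2 holds; rule 3 holds; rule 4 holds; rule 5 holds.

determiner noun noun preposition adjective determiner determiner preposition adjective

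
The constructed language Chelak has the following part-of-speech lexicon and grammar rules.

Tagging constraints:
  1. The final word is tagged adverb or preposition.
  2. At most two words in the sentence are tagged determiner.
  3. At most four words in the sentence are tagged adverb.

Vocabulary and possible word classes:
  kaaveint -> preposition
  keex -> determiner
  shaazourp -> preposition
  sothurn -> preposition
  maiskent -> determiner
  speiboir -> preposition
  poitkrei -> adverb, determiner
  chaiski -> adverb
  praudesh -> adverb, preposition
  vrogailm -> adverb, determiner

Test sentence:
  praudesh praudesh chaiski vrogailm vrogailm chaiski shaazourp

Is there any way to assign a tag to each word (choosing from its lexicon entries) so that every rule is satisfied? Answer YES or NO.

YES

Candidates per position — 1:praudesh {adverb,preposition}; 2:praudesh {adverb,preposition}; 3:chaiski {adverb}; 4:vrogailm {adverb,determiner}; 5:vrogailm {adverb,determiner}; 6:chaiski {adverb}; 7:shaazourp {preposition}.
One satisfying assignment: adverb preposition adverb determiner determiner adverb preposition.
Verifying each rule — rule 1 ok; rule 2 ok; rule 3 ok.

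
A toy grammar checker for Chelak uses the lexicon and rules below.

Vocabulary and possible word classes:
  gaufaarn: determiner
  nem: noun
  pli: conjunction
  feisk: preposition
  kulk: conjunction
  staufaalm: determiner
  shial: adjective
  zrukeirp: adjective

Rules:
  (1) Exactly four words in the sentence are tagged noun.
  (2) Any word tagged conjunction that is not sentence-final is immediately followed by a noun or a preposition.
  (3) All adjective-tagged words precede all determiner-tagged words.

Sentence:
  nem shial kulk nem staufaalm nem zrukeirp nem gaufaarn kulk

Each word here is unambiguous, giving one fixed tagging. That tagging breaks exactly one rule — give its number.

Fixed tagging: noun adjective conjunction noun determiner noun adjective noun determiner conjunction.
Applying the rules: R1 ✓, R2 ✓, R3 ✗.
Only rule 3 fails.

3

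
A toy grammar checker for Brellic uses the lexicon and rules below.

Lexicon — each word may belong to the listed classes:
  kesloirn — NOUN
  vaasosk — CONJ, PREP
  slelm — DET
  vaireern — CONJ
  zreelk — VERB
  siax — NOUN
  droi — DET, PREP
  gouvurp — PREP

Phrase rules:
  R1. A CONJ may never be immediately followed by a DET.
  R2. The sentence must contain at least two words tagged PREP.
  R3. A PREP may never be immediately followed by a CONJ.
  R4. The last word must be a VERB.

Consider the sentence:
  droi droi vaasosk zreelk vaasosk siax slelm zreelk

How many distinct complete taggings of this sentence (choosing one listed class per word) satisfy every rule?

8

Candidates per position — 1:droi {DET,PREP}; 2:droi {DET,PREP}; 3:vaasosk {CONJ,PREP}; 4:zreelk {VERB}; 5:vaasosk {CONJ,PREP}; 6:siax {NOUN}; 7:slelm {DET}; 8:zreelk {VERB}.
There are 16 candidate sequences in total.
Checking each against the rules leaves 8 sequences.
Count = 8.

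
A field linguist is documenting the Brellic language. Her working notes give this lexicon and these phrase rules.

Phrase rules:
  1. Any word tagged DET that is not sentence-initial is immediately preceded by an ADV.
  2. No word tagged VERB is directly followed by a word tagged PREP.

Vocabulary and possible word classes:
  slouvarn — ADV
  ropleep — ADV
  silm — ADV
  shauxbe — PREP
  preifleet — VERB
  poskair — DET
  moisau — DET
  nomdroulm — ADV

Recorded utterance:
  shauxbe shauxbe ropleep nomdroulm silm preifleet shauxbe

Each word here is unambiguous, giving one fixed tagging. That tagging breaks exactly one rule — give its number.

2

Fixed tagging: PREP PREP ADV ADV ADV VERB PREP.
Checking each rule: R1 ✓, R2 ✗.
Only rule 2 fails.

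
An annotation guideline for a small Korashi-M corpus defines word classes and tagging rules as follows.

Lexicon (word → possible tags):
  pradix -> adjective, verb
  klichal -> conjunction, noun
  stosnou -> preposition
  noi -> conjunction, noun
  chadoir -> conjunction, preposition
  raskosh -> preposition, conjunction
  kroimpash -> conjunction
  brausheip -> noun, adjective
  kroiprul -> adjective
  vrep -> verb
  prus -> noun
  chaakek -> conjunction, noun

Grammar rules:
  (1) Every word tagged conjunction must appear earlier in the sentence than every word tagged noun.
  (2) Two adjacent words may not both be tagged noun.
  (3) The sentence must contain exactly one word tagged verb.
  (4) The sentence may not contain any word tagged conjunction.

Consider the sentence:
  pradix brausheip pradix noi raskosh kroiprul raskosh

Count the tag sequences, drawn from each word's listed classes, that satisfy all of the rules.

Candidates per position — 1:pradix {adjective,verb}; 2:brausheip {noun,adjective}; 3:pradix {adjective,verb}; 4:noi {conjunction,noun}; 5:raskosh {preposition,conjunction}; 6:kroiprul {adjective}; 7:raskosh {preposition,conjunction}.
There are 64 candidate sequences in total.
The sequences that satisfy every rule: adjective noun verb noun preposition adjective preposition; adjective adjective verb noun preposition adjective preposition; verb noun adjective noun preposition adjective preposition; verb adjective adjective noun preposition adjective preposition.
Count = 4.

4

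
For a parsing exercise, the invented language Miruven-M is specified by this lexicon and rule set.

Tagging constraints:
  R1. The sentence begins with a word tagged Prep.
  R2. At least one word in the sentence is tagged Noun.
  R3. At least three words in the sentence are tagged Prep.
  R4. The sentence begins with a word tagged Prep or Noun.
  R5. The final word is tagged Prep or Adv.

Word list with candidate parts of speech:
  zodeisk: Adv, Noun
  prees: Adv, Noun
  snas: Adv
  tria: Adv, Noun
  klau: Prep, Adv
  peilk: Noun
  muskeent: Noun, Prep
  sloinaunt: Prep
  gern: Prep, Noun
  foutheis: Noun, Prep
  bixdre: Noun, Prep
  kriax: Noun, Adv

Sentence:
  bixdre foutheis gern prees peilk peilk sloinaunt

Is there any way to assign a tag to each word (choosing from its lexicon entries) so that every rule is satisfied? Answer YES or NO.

Candidates per position — 1:bixdre {Noun,Prep}; 2:foutheis {Noun,Prep}; 3:gern {Prep,Noun}; 4:prees {Adv,Noun}; 5:peilk {Noun}; 6:peilk {Noun}; 7:sloinaunt {Prep}.
One satisfying assignment: Prep Noun Prep Adv Noun Noun Prep.
Check: rule 1 satisfied; rule 2 satisfied; rule 3 satisfied; rule 4 satisfied; rule 5 satisfied.

YES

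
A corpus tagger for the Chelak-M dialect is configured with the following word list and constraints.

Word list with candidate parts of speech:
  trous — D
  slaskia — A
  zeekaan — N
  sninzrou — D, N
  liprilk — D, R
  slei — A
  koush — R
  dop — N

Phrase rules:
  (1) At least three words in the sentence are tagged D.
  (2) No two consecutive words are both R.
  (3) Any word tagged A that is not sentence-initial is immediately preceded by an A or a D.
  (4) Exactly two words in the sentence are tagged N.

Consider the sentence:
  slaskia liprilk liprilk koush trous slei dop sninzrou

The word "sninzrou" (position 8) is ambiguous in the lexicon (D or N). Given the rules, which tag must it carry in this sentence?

N

Candidates per position — 1:slaskia {A}; 2:liprilk {D,R}; 3:liprilk {D,R}; 4:koush {R}; 5:trous {D}; 6:slei {A}; 7:dop {N}; 8:sninzrou {D,N}.
At position 3, choosing R makes rule 2 impossible to satisfy; hence D.
At position 8, choosing D makes rule 4 impossible to satisfy; hence N.
At position 2, choosing R makes rule 1 impossible to satisfy; hence D.
The unique satisfying tagging is: A D D R D A N N.
Verifying each rule — rule 1 ok; rule 2 ok; rule 3 ok; rule 4 ok.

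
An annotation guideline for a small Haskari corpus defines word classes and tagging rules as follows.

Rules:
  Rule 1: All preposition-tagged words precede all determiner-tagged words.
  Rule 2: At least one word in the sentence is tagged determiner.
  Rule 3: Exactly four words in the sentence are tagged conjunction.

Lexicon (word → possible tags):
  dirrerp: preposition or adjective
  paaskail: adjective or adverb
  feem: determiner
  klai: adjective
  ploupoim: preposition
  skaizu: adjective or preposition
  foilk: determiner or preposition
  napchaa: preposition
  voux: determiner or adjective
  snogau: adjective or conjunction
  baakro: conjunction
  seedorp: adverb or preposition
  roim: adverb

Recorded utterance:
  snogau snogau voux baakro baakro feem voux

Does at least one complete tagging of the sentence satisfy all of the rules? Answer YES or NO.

Candidates per position — 1:snogau {adjective,conjunction}; 2:snogau {adjective,conjunction}; 3:voux {determiner,adjective}; 4:baakro {conjunction}; 5:baakro {conjunction}; 6:feem {determiner}; 7:voux {determiner,adjective}.
One satisfying assignment: conjunction conjunction determiner conjunction conjunction determiner adjective.
Check: rule 1 satisfied; rule 2 satisfied; rule 3 satisfied.

YES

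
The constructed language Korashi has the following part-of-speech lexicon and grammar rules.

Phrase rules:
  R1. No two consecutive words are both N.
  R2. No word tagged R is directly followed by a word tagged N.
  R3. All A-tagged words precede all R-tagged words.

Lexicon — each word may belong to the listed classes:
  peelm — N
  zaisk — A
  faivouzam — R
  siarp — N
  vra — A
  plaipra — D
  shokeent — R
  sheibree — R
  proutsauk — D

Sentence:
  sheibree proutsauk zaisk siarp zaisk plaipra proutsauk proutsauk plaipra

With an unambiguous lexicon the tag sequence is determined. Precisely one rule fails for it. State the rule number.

3

Fixed tagging: R D A N A D D D D.
Checking each rule: R1 ok, R2 ok, R3 fails.
Only rule 3 fails.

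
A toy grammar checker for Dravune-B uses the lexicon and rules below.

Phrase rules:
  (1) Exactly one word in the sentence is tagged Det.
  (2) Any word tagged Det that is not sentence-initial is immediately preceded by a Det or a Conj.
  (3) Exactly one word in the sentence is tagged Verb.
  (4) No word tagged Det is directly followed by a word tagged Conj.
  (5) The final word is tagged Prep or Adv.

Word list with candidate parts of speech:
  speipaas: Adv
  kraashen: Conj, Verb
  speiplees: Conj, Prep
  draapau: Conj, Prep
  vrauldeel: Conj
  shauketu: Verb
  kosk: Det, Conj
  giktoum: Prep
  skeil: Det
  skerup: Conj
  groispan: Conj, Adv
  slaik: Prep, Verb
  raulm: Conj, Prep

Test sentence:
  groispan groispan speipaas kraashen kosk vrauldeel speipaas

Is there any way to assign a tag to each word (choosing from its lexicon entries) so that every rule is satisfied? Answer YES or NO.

NO

Candidates per position — 1:groispan {Conj,Adv}; 2:groispan {Conj,Adv}; 3:speipaas {Adv}; 4:kraashen {Conj,Verb}; 5:kosk {Det,Conj}; 6:vrauldeel {Conj}; 7:speipaas {Adv}.
Every candidate sequence violates at least one rule; no consistent tagging exists.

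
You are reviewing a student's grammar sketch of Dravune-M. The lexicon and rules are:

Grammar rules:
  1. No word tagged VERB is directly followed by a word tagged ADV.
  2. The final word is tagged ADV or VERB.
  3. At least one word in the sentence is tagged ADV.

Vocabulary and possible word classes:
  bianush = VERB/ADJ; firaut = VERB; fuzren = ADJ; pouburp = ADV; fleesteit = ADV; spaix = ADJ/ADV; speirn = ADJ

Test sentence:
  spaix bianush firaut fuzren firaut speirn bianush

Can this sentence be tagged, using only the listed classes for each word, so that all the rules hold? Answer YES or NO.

YES

Candidates per position — 1:spaix {ADJ,ADV}; 2:bianush {VERB,ADJ}; 3:firaut {VERB}; 4:fuzren {ADJ}; 5:firaut {VERB}; 6:speirn {ADJ}; 7:bianush {VERB,ADJ}.
One satisfying assignment: ADV VERB VERB ADJ VERB ADJ VERB.
Checking: rule 1 ok; rule 2 ok; rule 3 ok.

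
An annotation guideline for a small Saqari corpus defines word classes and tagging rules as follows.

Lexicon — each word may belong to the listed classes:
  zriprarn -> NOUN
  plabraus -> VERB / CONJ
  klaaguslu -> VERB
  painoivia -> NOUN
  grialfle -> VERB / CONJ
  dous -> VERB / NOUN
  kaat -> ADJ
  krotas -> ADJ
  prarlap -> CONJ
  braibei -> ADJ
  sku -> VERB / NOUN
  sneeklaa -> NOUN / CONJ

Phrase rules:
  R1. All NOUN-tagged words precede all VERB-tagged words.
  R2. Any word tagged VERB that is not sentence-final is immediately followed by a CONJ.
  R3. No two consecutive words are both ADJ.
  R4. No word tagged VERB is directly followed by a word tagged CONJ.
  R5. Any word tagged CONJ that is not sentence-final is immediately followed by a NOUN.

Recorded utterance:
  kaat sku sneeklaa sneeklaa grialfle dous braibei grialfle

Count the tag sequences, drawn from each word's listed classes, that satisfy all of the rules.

4

Candidates per position — 1:kaat {ADJ}; 2:sku {VERB,NOUN}; 3:sneeklaa {NOUN,CONJ}; 4:sneeklaa {NOUN,CONJ}; 5:grialfle {VERB,CONJ}; 6:dous {VERB,NOUN}; 7:braibei {ADJ}; 8:grialfle {VERB,CONJ}.
There are 64 candidate sequences in total.
The sequences that satisfy every rule: ADJ NOUN NOUN NOUN CONJ NOUN ADJ VERB; ADJ NOUN NOUN NOUN CONJ NOUN ADJ CONJ; ADJ NOUN CONJ NOUN CONJ NOUN ADJ VERB; ADJ NOUN CONJ NOUN CONJ NOUN ADJ CONJ.
Count = 4.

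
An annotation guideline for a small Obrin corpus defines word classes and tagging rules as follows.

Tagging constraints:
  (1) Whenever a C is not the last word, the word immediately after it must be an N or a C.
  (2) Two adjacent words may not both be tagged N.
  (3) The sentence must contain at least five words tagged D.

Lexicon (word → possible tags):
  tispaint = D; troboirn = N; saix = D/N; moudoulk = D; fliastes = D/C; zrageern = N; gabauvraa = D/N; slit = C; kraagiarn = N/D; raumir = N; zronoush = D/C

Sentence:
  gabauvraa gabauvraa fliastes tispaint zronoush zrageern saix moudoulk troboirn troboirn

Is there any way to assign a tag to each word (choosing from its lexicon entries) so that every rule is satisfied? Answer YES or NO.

Candidates per position — 1:gabauvraa {D,N}; 2:gabauvraa {D,N}; 3:fliastes {D,C}; 4:tispaint {D}; 5:zronoush {D,C}; 6:zrageern {N}; 7:saix {D,N}; 8:moudoulk {D}; 9:troboirn {N}; 10:troboirn {N}.
Rule 2 cannot be satisfied by any choice of tags from the lexicon.
So there is no consistent tagging.

NO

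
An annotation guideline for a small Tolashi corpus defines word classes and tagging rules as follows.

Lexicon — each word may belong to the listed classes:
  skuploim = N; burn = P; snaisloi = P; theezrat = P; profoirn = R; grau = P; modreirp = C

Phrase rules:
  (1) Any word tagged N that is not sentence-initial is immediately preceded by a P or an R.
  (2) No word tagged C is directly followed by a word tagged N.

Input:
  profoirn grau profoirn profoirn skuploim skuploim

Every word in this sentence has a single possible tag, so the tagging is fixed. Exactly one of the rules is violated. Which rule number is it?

1

Fixed tagging: R P R R N N.
Checking each rule: R1 ✗, R2 ✓.
Only rule 1 fails.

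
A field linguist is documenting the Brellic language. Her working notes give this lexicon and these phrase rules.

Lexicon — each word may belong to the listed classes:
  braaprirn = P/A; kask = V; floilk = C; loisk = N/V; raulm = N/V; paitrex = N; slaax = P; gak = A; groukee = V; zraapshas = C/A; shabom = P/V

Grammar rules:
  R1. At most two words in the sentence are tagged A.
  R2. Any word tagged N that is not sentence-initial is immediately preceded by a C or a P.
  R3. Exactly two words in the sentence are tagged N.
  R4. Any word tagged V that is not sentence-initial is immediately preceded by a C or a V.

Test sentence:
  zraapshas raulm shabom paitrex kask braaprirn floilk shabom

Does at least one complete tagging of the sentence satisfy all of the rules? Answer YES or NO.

NO

Candidates per position — 1:zraapshas {C,A}; 2:raulm {N,V}; 3:shabom {P,V}; 4:paitrex {N}; 5:kask {V}; 6:braaprirn {P,A}; 7:floilk {C}; 8:shabom {P,V}.
Rule 4 cannot be satisfied by any choice of tags from the lexicon.
So there is no consistent tagging.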